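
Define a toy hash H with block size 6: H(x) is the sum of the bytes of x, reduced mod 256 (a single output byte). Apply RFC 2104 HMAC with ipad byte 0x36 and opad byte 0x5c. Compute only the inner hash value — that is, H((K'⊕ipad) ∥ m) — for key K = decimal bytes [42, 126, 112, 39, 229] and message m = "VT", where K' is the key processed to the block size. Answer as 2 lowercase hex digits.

6e

Key decimal bytes [42, 126, 112, 39, 229] = 2a 7e 70 27 e5 is 5 bytes ≤ B = 6; zero-pad to 6 bytes: K' = 2a 7e 70 27 e5 00.
K' ⊕ ipad = 1c 48 46 11 d3 36.
Inner input = 1c 48 46 11 d3 36 ∥ 56 54.
Inner hash: sum = 28+72+70+17+211+54+86+84 = 622; mod 256 = 110 → 6e.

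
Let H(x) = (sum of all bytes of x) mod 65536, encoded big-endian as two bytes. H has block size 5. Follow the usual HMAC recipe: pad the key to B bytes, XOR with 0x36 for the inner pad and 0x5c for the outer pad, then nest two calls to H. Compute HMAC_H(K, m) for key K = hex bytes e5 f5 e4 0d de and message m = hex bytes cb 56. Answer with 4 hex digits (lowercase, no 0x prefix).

Key hex bytes e5 f5 e4 0d de is exactly B = 5 bytes: K' = e5 f5 e4 0d de.
K' ⊕ ipad = d3 c3 d2 3b e8.  K' ⊕ opad = b9 a9 b8 51 82.
Inner input = (K'⊕ipad) ∥ m = d3 c3 d2 3b e8 ∥ cb 56.
Inner hash: sum = 211+195+210+59+232+203+86 = 1196 → 04 ac.
Outer input = (K'⊕opad) ∥ inner = b9 a9 b8 51 82 ∥ 04 ac.
Outer hash (tag): sum = 185+169+184+81+130+4+172 = 925 → 03 9d.

039d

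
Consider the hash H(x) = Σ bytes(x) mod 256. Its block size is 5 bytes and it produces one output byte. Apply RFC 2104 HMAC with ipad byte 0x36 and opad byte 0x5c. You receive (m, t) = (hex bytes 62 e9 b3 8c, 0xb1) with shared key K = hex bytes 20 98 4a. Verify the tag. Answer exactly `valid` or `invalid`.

Key hex bytes 20 98 4a is 3 bytes ≤ B = 5; zero-pad to 5 bytes: K' = 20 98 4a 00 00.
K' ⊕ ipad = 16 ae 7c 36 36; K' ⊕ opad = 7c c4 16 5c 5c.
Inner hash: sum = 22+174+124+54+54+98+233+179+140 = 1078; mod 256 = 54 → 36.
Outer hash (recomputed tag): sum = 124+196+22+92+92+54 = 580; mod 256 = 68 → 44.
Recomputed tag = 44; claimed = b1 → mismatch.

invalid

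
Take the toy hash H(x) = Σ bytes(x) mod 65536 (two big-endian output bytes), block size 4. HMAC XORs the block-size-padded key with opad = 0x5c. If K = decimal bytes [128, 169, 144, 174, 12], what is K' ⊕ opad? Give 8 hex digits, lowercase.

5e2f5c5c

Key decimal bytes [128, 169, 144, 174, 12] = 80 a9 90 ae 0c is 5 bytes > B = 4, so hash it first: H(key) = 02 73, then zero-pad to 4 bytes: K' = 02 73 00 00.
XOR each byte with 0x5c: 02⊕5c=5e, 73⊕5c=2f, 00⊕5c=5c, 00⊕5c=5c.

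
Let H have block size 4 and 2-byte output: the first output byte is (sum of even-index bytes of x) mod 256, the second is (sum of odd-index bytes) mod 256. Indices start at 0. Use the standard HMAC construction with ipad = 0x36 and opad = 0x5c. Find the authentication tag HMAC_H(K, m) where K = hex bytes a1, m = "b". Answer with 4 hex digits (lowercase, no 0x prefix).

8824

Key hex bytes a1 is 1 byte ≤ B = 4; zero-pad to 4 bytes: K' = a1 00 00 00.
K' ⊕ ipad = 97 36 36 36.  K' ⊕ opad = fd 5c 5c 5c.
Inner input = (K'⊕ipad) ∥ m = 97 36 36 36 ∥ 62.
Inner hash: even-index sum = 303 mod 256 = 47; odd-index sum = 108 mod 256 = 108 → 2f 6c.
Outer input = (K'⊕opad) ∥ inner = fd 5c 5c 5c ∥ 2f 6c.
Outer hash (tag): even-index sum = 392 mod 256 = 136; odd-index sum = 292 mod 256 = 36 → 88 24.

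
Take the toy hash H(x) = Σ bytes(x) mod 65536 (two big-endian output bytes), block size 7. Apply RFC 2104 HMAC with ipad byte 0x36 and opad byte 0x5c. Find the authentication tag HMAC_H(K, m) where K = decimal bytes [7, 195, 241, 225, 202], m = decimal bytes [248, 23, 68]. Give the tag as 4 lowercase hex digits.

0436

Key decimal bytes [7, 195, 241, 225, 202] = 07 c3 f1 e1 ca is 5 bytes ≤ B = 7; zero-pad to 7 bytes: K' = 07 c3 f1 e1 ca 00 00.
K' ⊕ ipad = 31 f5 c7 d7 fc 36 36.  K' ⊕ opad = 5b 9f ad bd 96 5c 5c.
Inner input = (K'⊕ipad) ∥ m = 31 f5 c7 d7 fc 36 36 ∥ f8 17 44.
Inner hash: sum = 49+245+199+215+252+54+54+248+23+68 = 1407 → 05 7f.
Outer input = (K'⊕opad) ∥ inner = 5b 9f ad bd 96 5c 5c ∥ 05 7f.
Outer hash (tag): sum = 91+159+173+189+150+92+92+5+127 = 1078 → 04 36.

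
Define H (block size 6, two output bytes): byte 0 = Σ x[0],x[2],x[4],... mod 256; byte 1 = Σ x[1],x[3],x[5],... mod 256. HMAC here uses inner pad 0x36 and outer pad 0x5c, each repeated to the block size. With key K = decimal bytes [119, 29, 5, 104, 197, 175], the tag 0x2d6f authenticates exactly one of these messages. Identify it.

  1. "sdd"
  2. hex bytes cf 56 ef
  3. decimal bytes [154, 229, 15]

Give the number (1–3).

3

Key decimal bytes [119, 29, 5, 104, 197, 175] = 77 1d 05 68 c5 af is exactly B = 6 bytes: K' = 77 1d 05 68 c5 af.
K' ⊕ ipad = 41 2b 33 5e f3 99; K' ⊕ opad = 2b 41 59 34 99 f3.
m1: inner = H(41 2b 33 5e f3 99 73 64 64) = 3e 86; tag = H(2b 41 59 34 99 f3 3e 86) = 5bee
m2: inner = H(41 2b 33 5e f3 99 cf 56 ef) = 25 78; tag = H(2b 41 59 34 99 f3 25 78) = 42e0
m3: inner = H(41 2b 33 5e f3 99 9a e5 0f) = 10 07; tag = H(2b 41 59 34 99 f3 10 07) = 2d6f ← matches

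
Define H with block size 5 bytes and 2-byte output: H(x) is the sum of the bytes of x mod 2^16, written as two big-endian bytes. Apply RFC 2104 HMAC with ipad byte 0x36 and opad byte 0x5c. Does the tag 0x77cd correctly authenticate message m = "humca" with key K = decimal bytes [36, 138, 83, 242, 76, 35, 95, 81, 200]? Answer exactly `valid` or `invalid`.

invalid

Key decimal bytes [36, 138, 83, 242, 76, 35, 95, 81, 200] = 24 8a 53 f2 4c 23 5f 51 c8 is 9 bytes > B = 5, so hash it first: H(key) = 03 da, then zero-pad to 5 bytes: K' = 03 da 00 00 00.
K' ⊕ ipad = 35 ec 36 36 36; K' ⊕ opad = 5f 86 5c 5c 5c.
Inner hash: sum = 53+236+54+54+54+104+117+109+99+97 = 977 → 03 d1.
Outer hash (recomputed tag): sum = 95+134+92+92+92+3+209 = 717 → 02 cd.
Recomputed tag = 02cd; claimed = 77cd → mismatch.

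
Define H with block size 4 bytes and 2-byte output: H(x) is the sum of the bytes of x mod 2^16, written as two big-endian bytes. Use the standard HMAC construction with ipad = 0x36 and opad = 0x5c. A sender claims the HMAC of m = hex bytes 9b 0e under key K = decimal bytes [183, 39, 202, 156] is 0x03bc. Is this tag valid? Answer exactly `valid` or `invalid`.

Key decimal bytes [183, 39, 202, 156] = b7 27 ca 9c is exactly B = 4 bytes: K' = b7 27 ca 9c.
K' ⊕ ipad = 81 11 fc aa; K' ⊕ opad = eb 7b 96 c0.
Inner hash: sum = 129+17+252+170+155+14 = 737 → 02 e1.
Outer hash (recomputed tag): sum = 235+123+150+192+2+225 = 927 → 03 9f.
Recomputed tag = 039f; claimed = 03bc → mismatch.

invalid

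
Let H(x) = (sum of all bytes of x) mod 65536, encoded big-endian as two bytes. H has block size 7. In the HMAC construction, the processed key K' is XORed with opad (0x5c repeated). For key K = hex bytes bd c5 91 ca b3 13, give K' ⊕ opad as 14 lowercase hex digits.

e199cd96ef4f5c

Key hex bytes bd c5 91 ca b3 13 is 6 bytes ≤ B = 7; zero-pad to 7 bytes: K' = bd c5 91 ca b3 13 00.
XOR each byte with 0x5c: bd⊕5c=e1, c5⊕5c=99, 91⊕5c=cd, ca⊕5c=96, b3⊕5c=ef, 13⊕5c=4f, 00⊕5c=5c.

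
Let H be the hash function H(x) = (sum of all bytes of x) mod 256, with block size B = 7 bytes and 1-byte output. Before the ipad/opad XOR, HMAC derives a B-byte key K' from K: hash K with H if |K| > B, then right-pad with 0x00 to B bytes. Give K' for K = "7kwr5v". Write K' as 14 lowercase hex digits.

376b7772357600

Key "7kwr5v" = 37 6b 77 72 35 76 is 6 bytes ≤ B = 7; zero-pad to 7 bytes: K' = 37 6b 77 72 35 76 00.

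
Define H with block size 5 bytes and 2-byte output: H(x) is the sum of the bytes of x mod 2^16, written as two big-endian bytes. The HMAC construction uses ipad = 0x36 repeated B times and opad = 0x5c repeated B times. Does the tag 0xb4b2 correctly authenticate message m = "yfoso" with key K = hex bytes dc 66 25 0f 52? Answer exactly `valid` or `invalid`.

invalid

Key hex bytes dc 66 25 0f 52 is exactly B = 5 bytes: K' = dc 66 25 0f 52.
K' ⊕ ipad = ea 50 13 39 64; K' ⊕ opad = 80 3a 79 53 0e.
Inner hash: sum = 234+80+19+57+100+121+102+111+115+111 = 1050 → 04 1a.
Outer hash (recomputed tag): sum = 128+58+121+83+14+4+26 = 434 → 01 b2.
Recomputed tag = 01b2; claimed = b4b2 → mismatch.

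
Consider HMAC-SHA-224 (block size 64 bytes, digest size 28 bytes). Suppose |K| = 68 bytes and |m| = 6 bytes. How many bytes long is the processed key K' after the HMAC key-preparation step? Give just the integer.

64

Key is 68 > 64 bytes, so it is hashed to 28 bytes then zero-padded to 64: |K'| = 64.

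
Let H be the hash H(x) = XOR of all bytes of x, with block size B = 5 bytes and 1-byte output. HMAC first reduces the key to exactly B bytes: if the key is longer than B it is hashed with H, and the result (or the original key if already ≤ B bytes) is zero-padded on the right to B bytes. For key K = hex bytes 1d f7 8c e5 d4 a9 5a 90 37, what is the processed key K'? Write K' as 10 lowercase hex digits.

0300000000

|K| = 9 > B = 5, so first hash the key.
H(K): XOR 1d⊕f7⊕8c⊕e5⊕d4⊕a9⊕5a⊕90⊕37 = 03.
Zero-pad H(K) = 03 to 5 bytes: K' = 03 00 00 00 00.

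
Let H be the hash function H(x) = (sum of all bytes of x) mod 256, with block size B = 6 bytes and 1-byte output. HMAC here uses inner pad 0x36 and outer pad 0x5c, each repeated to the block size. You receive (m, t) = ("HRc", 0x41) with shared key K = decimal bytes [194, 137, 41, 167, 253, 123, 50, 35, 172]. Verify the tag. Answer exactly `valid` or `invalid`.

valid

Key decimal bytes [194, 137, 41, 167, 253, 123, 50, 35, 172] = c2 89 29 a7 fd 7b 32 23 ac is 9 bytes > B = 6, so hash it first: H(key) = 94, then zero-pad to 6 bytes: K' = 94 00 00 00 00 00.
K' ⊕ ipad = a2 36 36 36 36 36; K' ⊕ opad = c8 5c 5c 5c 5c 5c.
Inner hash: sum = 162+54+54+54+54+54+72+82+99 = 685; mod 256 = 173 → ad.
Outer hash (recomputed tag): sum = 200+92+92+92+92+92+173 = 833; mod 256 = 65 → 41.
Recomputed tag = 41; claimed = 41 → match.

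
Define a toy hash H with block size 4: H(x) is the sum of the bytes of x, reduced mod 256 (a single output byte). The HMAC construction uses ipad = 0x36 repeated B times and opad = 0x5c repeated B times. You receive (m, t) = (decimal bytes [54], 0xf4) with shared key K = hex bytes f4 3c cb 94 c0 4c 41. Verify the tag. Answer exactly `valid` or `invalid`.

invalid

Key hex bytes f4 3c cb 94 c0 4c 41 is 7 bytes > B = 4, so hash it first: H(key) = dc, then zero-pad to 4 bytes: K' = dc 00 00 00.
K' ⊕ ipad = ea 36 36 36; K' ⊕ opad = 80 5c 5c 5c.
Inner hash: sum = 234+54+54+54+54 = 450; mod 256 = 194 → c2.
Outer hash (recomputed tag): sum = 128+92+92+92+194 = 598; mod 256 = 86 → 56.
Recomputed tag = 56; claimed = f4 → mismatch.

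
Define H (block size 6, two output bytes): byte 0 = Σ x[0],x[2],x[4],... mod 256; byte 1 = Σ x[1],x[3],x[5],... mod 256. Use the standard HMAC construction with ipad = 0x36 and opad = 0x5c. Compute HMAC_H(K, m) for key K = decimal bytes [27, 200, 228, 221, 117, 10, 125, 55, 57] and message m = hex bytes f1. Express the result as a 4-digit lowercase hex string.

a7ae

Key decimal bytes [27, 200, 228, 221, 117, 10, 125, 55, 57] = 1b c8 e4 dd 75 0a 7d 37 39 is 9 bytes > B = 6, so hash it first: H(key) = 2a e6, then zero-pad to 6 bytes: K' = 2a e6 00 00 00 00.
K' ⊕ ipad = 1c d0 36 36 36 36.  K' ⊕ opad = 76 ba 5c 5c 5c 5c.
Inner input = (K'⊕ipad) ∥ m = 1c d0 36 36 36 36 ∥ f1.
Inner hash: even-index sum = 377 mod 256 = 121; odd-index sum = 316 mod 256 = 60 → 79 3c.
Outer input = (K'⊕opad) ∥ inner = 76 ba 5c 5c 5c 5c ∥ 79 3c.
Outer hash (tag): even-index sum = 423 mod 256 = 167; odd-index sum = 430 mod 256 = 174 → a7 ae.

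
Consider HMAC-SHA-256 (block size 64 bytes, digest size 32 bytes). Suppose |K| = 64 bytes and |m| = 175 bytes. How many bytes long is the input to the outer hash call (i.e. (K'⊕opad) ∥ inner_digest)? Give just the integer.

96

Key is 64 ≤ 64 bytes, zero-padded: |K'| = 64.
Outer input = (K'⊕opad) ∥ H(inner) → 64 + 32 = 96 bytes.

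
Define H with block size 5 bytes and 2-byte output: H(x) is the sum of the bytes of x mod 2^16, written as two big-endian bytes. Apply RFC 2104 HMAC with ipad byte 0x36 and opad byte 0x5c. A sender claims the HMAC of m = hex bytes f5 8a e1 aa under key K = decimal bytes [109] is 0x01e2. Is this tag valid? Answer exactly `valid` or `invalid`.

Key decimal bytes [109] = 6d is 1 byte ≤ B = 5; zero-pad to 5 bytes: K' = 6d 00 00 00 00.
K' ⊕ ipad = 5b 36 36 36 36; K' ⊕ opad = 31 5c 5c 5c 5c.
Inner hash: sum = 91+54+54+54+54+245+138+225+170 = 1085 → 04 3d.
Outer hash (recomputed tag): sum = 49+92+92+92+92+4+61 = 482 → 01 e2.
Recomputed tag = 01e2; claimed = 01e2 → match.

valid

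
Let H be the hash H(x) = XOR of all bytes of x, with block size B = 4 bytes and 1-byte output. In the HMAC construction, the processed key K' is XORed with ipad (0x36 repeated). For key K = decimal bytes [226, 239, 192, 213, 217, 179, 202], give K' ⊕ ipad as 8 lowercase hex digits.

8e363636

Key decimal bytes [226, 239, 192, 213, 217, 179, 202] = e2 ef c0 d5 d9 b3 ca is 7 bytes > B = 4, so hash it first: H(key) = b8, then zero-pad to 4 bytes: K' = b8 00 00 00.
XOR each byte with 0x36: b8⊕36=8e, 00⊕36=36, 00⊕36=36, 00⊕36=36.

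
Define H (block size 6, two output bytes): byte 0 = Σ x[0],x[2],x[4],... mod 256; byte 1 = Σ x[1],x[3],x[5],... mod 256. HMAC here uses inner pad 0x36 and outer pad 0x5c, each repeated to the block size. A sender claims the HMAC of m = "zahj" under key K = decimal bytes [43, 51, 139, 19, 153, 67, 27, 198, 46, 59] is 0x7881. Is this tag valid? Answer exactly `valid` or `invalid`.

Key decimal bytes [43, 51, 139, 19, 153, 67, 27, 198, 46, 59] = 2b 33 8b 13 99 43 1b c6 2e 3b is 10 bytes > B = 6, so hash it first: H(key) = 98 8a, then zero-pad to 6 bytes: K' = 98 8a 00 00 00 00.
K' ⊕ ipad = ae bc 36 36 36 36; K' ⊕ opad = c4 d6 5c 5c 5c 5c.
Inner hash: even-index sum = 508 mod 256 = 252; odd-index sum = 499 mod 256 = 243 → fc f3.
Outer hash (recomputed tag): even-index sum = 632 mod 256 = 120; odd-index sum = 641 mod 256 = 129 → 78 81.
Recomputed tag = 7881; claimed = 7881 → match.

valid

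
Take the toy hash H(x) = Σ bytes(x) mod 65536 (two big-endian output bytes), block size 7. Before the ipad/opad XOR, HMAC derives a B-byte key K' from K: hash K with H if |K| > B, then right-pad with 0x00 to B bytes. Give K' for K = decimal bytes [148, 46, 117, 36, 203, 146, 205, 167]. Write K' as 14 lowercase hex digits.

042c0000000000

|K| = 8 > B = 7, so first hash the key.
H(K): sum = 148+46+117+36+203+146+205+167 = 1068 → 04 2c.
Zero-pad H(K) = 04 2c to 7 bytes: K' = 04 2c 00 00 00 00 00.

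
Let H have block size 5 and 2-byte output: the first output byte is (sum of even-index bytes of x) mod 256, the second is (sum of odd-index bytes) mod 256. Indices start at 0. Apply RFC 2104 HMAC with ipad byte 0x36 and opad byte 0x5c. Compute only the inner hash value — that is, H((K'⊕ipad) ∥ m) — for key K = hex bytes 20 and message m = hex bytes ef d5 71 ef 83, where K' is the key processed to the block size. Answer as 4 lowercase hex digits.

464f

Key hex bytes 20 is 1 byte ≤ B = 5; zero-pad to 5 bytes: K' = 20 00 00 00 00.
K' ⊕ ipad = 16 36 36 36 36.
Inner input = 16 36 36 36 36 ∥ ef d5 71 ef 83.
Inner hash: even-index sum = 582 mod 256 = 70; odd-index sum = 591 mod 256 = 79 → 46 4f.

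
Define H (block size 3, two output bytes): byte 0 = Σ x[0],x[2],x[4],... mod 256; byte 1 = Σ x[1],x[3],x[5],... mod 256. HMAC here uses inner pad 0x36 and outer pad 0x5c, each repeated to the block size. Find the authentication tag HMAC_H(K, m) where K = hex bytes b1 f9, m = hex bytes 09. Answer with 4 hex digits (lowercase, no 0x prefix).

2162

Key hex bytes b1 f9 is 2 bytes ≤ B = 3; zero-pad to 3 bytes: K' = b1 f9 00.
K' ⊕ ipad = 87 cf 36.  K' ⊕ opad = ed a5 5c.
Inner input = (K'⊕ipad) ∥ m = 87 cf 36 ∥ 09.
Inner hash: even-index sum = 189 mod 256 = 189; odd-index sum = 216 mod 256 = 216 → bd d8.
Outer input = (K'⊕opad) ∥ inner = ed a5 5c ∥ bd d8.
Outer hash (tag): even-index sum = 545 mod 256 = 33; odd-index sum = 354 mod 256 = 98 → 21 62.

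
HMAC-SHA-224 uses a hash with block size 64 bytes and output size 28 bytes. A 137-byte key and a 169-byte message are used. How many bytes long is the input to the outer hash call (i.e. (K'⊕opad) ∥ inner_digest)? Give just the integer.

Key is 137 > 64 bytes, so it is hashed to 28 bytes then zero-padded to 64: |K'| = 64.
Outer input = (K'⊕opad) ∥ H(inner) → 64 + 28 = 92 bytes.

92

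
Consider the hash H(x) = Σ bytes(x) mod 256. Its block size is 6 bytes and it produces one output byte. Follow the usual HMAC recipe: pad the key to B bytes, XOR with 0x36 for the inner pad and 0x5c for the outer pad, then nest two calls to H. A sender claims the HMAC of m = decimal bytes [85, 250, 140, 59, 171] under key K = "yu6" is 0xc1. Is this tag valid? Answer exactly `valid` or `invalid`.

Key "yu6" = 79 75 36 is 3 bytes ≤ B = 6; zero-pad to 6 bytes: K' = 79 75 36 00 00 00.
K' ⊕ ipad = 4f 43 00 36 36 36; K' ⊕ opad = 25 29 6a 5c 5c 5c.
Inner hash: sum = 79+67+0+54+54+54+85+250+140+59+171 = 1013; mod 256 = 245 → f5.
Outer hash (recomputed tag): sum = 37+41+106+92+92+92+245 = 705; mod 256 = 193 → c1.
Recomputed tag = c1; claimed = c1 → match.

valid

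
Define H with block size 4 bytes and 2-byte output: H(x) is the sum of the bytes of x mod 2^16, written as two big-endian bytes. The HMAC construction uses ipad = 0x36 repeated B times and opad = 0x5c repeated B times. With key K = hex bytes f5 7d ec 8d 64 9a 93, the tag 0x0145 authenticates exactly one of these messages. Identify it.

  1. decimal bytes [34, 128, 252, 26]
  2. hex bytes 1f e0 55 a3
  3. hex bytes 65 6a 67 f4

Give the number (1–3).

3

Key hex bytes f5 7d ec 8d 64 9a 93 is 7 bytes > B = 4, so hash it first: H(key) = 04 7c, then zero-pad to 4 bytes: K' = 04 7c 00 00.
K' ⊕ ipad = 32 4a 36 36; K' ⊕ opad = 58 20 5c 5c.
m1: inner = H(32 4a 36 36 22 80 fc 1a) = 02 a0; tag = H(58 20 5c 5c 02 a0) = 01d2
m2: inner = H(32 4a 36 36 1f e0 55 a3) = 02 df; tag = H(58 20 5c 5c 02 df) = 0211
m3: inner = H(32 4a 36 36 65 6a 67 f4) = 03 12; tag = H(58 20 5c 5c 03 12) = 0145 ← matches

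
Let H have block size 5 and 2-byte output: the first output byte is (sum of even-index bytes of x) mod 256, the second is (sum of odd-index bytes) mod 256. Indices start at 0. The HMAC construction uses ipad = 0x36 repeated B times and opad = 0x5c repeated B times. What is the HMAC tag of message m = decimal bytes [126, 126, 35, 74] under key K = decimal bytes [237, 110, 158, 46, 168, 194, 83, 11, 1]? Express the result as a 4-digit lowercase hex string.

Key decimal bytes [237, 110, 158, 46, 168, 194, 83, 11, 1] = ed 6e 9e 2e a8 c2 53 0b 01 is 9 bytes > B = 5, so hash it first: H(key) = 87 69, then zero-pad to 5 bytes: K' = 87 69 00 00 00.
K' ⊕ ipad = b1 5f 36 36 36.  K' ⊕ opad = db 35 5c 5c 5c.
Inner input = (K'⊕ipad) ∥ m = b1 5f 36 36 36 ∥ 7e 7e 23 4a.
Inner hash: even-index sum = 485 mod 256 = 229; odd-index sum = 310 mod 256 = 54 → e5 36.
Outer input = (K'⊕opad) ∥ inner = db 35 5c 5c 5c ∥ e5 36.
Outer hash (tag): even-index sum = 457 mod 256 = 201; odd-index sum = 374 mod 256 = 118 → c9 76.

c976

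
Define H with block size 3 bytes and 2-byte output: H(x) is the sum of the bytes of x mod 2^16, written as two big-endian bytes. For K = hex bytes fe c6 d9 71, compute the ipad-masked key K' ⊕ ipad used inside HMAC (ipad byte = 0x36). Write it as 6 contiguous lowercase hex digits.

353836

Key hex bytes fe c6 d9 71 is 4 bytes > B = 3, so hash it first: H(key) = 03 0e, then zero-pad to 3 bytes: K' = 03 0e 00.
XOR each byte with 0x36: 03⊕36=35, 0e⊕36=38, 00⊕36=36.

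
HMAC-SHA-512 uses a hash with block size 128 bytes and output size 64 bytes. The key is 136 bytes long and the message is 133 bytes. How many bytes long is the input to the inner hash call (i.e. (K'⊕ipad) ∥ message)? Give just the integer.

261

Key is 136 > 128 bytes, so it is hashed to 64 bytes then zero-padded to 128: |K'| = 128.
Inner input = (K'⊕ipad) ∥ m → 128 + 133 = 261 bytes.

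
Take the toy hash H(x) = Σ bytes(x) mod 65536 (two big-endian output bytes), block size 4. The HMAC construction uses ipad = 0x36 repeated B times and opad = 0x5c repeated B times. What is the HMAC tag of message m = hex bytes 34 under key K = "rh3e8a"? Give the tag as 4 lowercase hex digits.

017f

Key "rh3e8a" = 72 68 33 65 38 61 is 6 bytes > B = 4, so hash it first: H(key) = 02 0b, then zero-pad to 4 bytes: K' = 02 0b 00 00.
K' ⊕ ipad = 34 3d 36 36.  K' ⊕ opad = 5e 57 5c 5c.
Inner input = (K'⊕ipad) ∥ m = 34 3d 36 36 ∥ 34.
Inner hash: sum = 52+61+54+54+52 = 273 → 01 11.
Outer input = (K'⊕opad) ∥ inner = 5e 57 5c 5c ∥ 01 11.
Outer hash (tag): sum = 94+87+92+92+1+17 = 383 → 01 7f.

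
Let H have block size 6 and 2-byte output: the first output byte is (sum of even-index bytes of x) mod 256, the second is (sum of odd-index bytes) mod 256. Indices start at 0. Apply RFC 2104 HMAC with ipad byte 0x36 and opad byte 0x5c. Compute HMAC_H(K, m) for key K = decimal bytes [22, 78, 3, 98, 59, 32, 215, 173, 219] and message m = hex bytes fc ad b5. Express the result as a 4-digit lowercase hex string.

Key decimal bytes [22, 78, 3, 98, 59, 32, 215, 173, 219] = 16 4e 03 62 3b 20 d7 ad db is 9 bytes > B = 6, so hash it first: H(key) = 06 7d, then zero-pad to 6 bytes: K' = 06 7d 00 00 00 00.
K' ⊕ ipad = 30 4b 36 36 36 36.  K' ⊕ opad = 5a 21 5c 5c 5c 5c.
Inner input = (K'⊕ipad) ∥ m = 30 4b 36 36 36 36 ∥ fc ad b5.
Inner hash: even-index sum = 589 mod 256 = 77; odd-index sum = 356 mod 256 = 100 → 4d 64.
Outer input = (K'⊕opad) ∥ inner = 5a 21 5c 5c 5c 5c ∥ 4d 64.
Outer hash (tag): even-index sum = 351 mod 256 = 95; odd-index sum = 317 mod 256 = 61 → 5f 3d.

5f3d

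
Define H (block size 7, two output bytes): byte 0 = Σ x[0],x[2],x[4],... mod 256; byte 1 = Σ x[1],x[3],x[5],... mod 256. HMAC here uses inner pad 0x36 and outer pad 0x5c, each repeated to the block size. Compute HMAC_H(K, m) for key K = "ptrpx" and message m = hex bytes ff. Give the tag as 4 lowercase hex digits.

Key "ptrpx" = 70 74 72 70 78 is 5 bytes ≤ B = 7; zero-pad to 7 bytes: K' = 70 74 72 70 78 00 00.
K' ⊕ ipad = 46 42 44 46 4e 36 36.  K' ⊕ opad = 2c 28 2e 2c 24 5c 5c.
Inner input = (K'⊕ipad) ∥ m = 46 42 44 46 4e 36 36 ∥ ff.
Inner hash: even-index sum = 270 mod 256 = 14; odd-index sum = 445 mod 256 = 189 → 0e bd.
Outer input = (K'⊕opad) ∥ inner = 2c 28 2e 2c 24 5c 5c ∥ 0e bd.
Outer hash (tag): even-index sum = 407 mod 256 = 151; odd-index sum = 190 mod 256 = 190 → 97 be.

97be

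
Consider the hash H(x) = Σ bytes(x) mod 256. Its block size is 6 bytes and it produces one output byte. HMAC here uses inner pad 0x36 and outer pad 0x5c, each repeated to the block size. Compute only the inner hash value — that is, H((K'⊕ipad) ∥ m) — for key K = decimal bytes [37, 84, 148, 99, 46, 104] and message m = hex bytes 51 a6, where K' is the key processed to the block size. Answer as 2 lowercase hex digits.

d9

Key decimal bytes [37, 84, 148, 99, 46, 104] = 25 54 94 63 2e 68 is exactly B = 6 bytes: K' = 25 54 94 63 2e 68.
K' ⊕ ipad = 13 62 a2 55 18 5e.
Inner input = 13 62 a2 55 18 5e ∥ 51 a6.
Inner hash: sum = 19+98+162+85+24+94+81+166 = 729; mod 256 = 217 → d9.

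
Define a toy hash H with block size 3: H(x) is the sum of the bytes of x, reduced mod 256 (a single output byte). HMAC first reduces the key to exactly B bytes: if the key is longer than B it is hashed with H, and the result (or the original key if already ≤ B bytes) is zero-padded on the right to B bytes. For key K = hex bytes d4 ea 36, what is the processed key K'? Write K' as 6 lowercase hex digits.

d4ea36

Key hex bytes d4 ea 36 is exactly B = 3 bytes: K' = d4 ea 36.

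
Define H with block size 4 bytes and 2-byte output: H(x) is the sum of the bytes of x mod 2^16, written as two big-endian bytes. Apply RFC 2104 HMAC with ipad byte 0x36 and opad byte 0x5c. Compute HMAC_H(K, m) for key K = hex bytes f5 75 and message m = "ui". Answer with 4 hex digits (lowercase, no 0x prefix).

Key hex bytes f5 75 is 2 bytes ≤ B = 4; zero-pad to 4 bytes: K' = f5 75 00 00.
K' ⊕ ipad = c3 43 36 36.  K' ⊕ opad = a9 29 5c 5c.
Inner input = (K'⊕ipad) ∥ m = c3 43 36 36 ∥ 75 69.
Inner hash: sum = 195+67+54+54+117+105 = 592 → 02 50.
Outer input = (K'⊕opad) ∥ inner = a9 29 5c 5c ∥ 02 50.
Outer hash (tag): sum = 169+41+92+92+2+80 = 476 → 01 dc.

01dc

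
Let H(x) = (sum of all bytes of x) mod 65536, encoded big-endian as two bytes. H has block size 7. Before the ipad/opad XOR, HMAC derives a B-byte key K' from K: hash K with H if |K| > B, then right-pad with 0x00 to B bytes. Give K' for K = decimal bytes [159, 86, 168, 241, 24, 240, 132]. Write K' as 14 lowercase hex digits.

Key decimal bytes [159, 86, 168, 241, 24, 240, 132] = 9f 56 a8 f1 18 f0 84 is exactly B = 7 bytes: K' = 9f 56 a8 f1 18 f0 84.

9f56a8f118f084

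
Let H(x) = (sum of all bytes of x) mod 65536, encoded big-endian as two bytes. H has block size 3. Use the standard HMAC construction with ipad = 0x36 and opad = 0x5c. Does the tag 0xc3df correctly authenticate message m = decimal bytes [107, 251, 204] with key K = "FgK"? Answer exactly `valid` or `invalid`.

Key "FgK" = 46 67 4b is exactly B = 3 bytes: K' = 46 67 4b.
K' ⊕ ipad = 70 51 7d; K' ⊕ opad = 1a 3b 17.
Inner hash: sum = 112+81+125+107+251+204 = 880 → 03 70.
Outer hash (recomputed tag): sum = 26+59+23+3+112 = 223 → 00 df.
Recomputed tag = 00df; claimed = c3df → mismatch.

invalid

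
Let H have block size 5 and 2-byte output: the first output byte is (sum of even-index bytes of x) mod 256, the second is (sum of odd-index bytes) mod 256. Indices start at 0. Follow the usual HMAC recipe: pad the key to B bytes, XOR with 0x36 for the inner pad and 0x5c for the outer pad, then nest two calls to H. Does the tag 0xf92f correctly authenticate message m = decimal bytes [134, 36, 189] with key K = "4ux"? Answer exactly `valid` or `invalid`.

Key "4ux" = 34 75 78 is 3 bytes ≤ B = 5; zero-pad to 5 bytes: K' = 34 75 78 00 00.
K' ⊕ ipad = 02 43 4e 36 36; K' ⊕ opad = 68 29 24 5c 5c.
Inner hash: even-index sum = 170 mod 256 = 170; odd-index sum = 444 mod 256 = 188 → aa bc.
Outer hash (recomputed tag): even-index sum = 420 mod 256 = 164; odd-index sum = 303 mod 256 = 47 → a4 2f.
Recomputed tag = a42f; claimed = f92f → mismatch.

invalid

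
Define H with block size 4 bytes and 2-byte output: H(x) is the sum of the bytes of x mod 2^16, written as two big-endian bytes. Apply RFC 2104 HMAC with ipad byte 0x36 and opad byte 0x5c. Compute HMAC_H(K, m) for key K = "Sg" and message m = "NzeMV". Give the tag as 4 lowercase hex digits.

01f6

Key "Sg" = 53 67 is 2 bytes ≤ B = 4; zero-pad to 4 bytes: K' = 53 67 00 00.
K' ⊕ ipad = 65 51 36 36.  K' ⊕ opad = 0f 3b 5c 5c.
Inner input = (K'⊕ipad) ∥ m = 65 51 36 36 ∥ 4e 7a 65 4d 56.
Inner hash: sum = 101+81+54+54+78+122+101+77+86 = 754 → 02 f2.
Outer input = (K'⊕opad) ∥ inner = 0f 3b 5c 5c ∥ 02 f2.
Outer hash (tag): sum = 15+59+92+92+2+242 = 502 → 01 f6.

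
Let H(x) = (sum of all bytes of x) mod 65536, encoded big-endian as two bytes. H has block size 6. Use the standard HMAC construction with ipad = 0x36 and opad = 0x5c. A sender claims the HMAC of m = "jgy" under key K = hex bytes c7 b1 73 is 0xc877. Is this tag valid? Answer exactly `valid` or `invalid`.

Key hex bytes c7 b1 73 is 3 bytes ≤ B = 6; zero-pad to 6 bytes: K' = c7 b1 73 00 00 00.
K' ⊕ ipad = f1 87 45 36 36 36; K' ⊕ opad = 9b ed 2f 5c 5c 5c.
Inner hash: sum = 241+135+69+54+54+54+106+103+121 = 937 → 03 a9.
Outer hash (recomputed tag): sum = 155+237+47+92+92+92+3+169 = 887 → 03 77.
Recomputed tag = 0377; claimed = c877 → mismatch.

invalid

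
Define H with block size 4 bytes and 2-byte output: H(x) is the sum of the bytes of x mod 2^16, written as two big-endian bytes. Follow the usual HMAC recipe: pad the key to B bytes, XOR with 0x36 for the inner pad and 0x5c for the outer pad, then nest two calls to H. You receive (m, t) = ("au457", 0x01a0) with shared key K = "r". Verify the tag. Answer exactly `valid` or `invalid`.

valid

Key "r" = 72 is 1 byte ≤ B = 4; zero-pad to 4 bytes: K' = 72 00 00 00.
K' ⊕ ipad = 44 36 36 36; K' ⊕ opad = 2e 5c 5c 5c.
Inner hash: sum = 68+54+54+54+97+117+52+53+55 = 604 → 02 5c.
Outer hash (recomputed tag): sum = 46+92+92+92+2+92 = 416 → 01 a0.
Recomputed tag = 01a0; claimed = 01a0 → match.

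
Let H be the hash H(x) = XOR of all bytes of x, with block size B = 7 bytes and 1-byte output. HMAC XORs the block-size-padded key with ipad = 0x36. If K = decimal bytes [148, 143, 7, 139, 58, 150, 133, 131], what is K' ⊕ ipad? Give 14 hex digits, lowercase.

Key decimal bytes [148, 143, 7, 139, 58, 150, 133, 131] = 94 8f 07 8b 3a 96 85 83 is 8 bytes > B = 7, so hash it first: H(key) = 3d, then zero-pad to 7 bytes: K' = 3d 00 00 00 00 00 00.
XOR each byte with 0x36: 3d⊕36=0b, 00⊕36=36, 00⊕36=36, 00⊕36=36, 00⊕36=36, 00⊕36=36, 00⊕36=36.

0b363636363636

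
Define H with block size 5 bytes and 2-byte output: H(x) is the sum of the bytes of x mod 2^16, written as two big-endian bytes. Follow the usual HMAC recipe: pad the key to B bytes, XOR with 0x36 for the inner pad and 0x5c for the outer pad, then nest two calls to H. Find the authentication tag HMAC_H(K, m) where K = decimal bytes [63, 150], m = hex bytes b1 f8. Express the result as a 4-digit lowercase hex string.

Key decimal bytes [63, 150] = 3f 96 is 2 bytes ≤ B = 5; zero-pad to 5 bytes: K' = 3f 96 00 00 00.
K' ⊕ ipad = 09 a0 36 36 36.  K' ⊕ opad = 63 ca 5c 5c 5c.
Inner input = (K'⊕ipad) ∥ m = 09 a0 36 36 36 ∥ b1 f8.
Inner hash: sum = 9+160+54+54+54+177+248 = 756 → 02 f4.
Outer input = (K'⊕opad) ∥ inner = 63 ca 5c 5c 5c ∥ 02 f4.
Outer hash (tag): sum = 99+202+92+92+92+2+244 = 823 → 03 37.

0337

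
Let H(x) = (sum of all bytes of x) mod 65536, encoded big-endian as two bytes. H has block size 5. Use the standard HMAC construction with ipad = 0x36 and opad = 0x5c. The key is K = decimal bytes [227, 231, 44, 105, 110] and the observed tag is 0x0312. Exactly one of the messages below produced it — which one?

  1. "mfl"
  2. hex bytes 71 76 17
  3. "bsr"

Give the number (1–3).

3

Key decimal bytes [227, 231, 44, 105, 110] = e3 e7 2c 69 6e is exactly B = 5 bytes: K' = e3 e7 2c 69 6e.
K' ⊕ ipad = d5 d1 1a 5f 58; K' ⊕ opad = bf bb 70 35 32.
m1: inner = H(d5 d1 1a 5f 58 6d 66 6c) = 03 b6; tag = H(bf bb 70 35 32 03 b6) = 030a
m2: inner = H(d5 d1 1a 5f 58 71 76 17) = 03 75; tag = H(bf bb 70 35 32 03 75) = 02c9
m3: inner = H(d5 d1 1a 5f 58 62 73 72) = 03 be; tag = H(bf bb 70 35 32 03 be) = 0312 ← matches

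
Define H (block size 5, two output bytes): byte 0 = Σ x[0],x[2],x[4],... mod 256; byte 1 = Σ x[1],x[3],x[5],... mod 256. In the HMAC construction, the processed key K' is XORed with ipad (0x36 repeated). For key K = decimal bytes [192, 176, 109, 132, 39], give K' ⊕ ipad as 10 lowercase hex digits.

f6865bb211

Key decimal bytes [192, 176, 109, 132, 39] = c0 b0 6d 84 27 is exactly B = 5 bytes: K' = c0 b0 6d 84 27.
XOR each byte with 0x36: c0⊕36=f6, b0⊕36=86, 6d⊕36=5b, 84⊕36=b2, 27⊕36=11.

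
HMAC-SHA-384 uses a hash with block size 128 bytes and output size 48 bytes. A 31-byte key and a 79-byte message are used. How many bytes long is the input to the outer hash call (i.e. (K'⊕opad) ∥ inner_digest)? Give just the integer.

Key is 31 ≤ 128 bytes, zero-padded: |K'| = 128.
Outer input = (K'⊕opad) ∥ H(inner) → 128 + 48 = 176 bytes.

176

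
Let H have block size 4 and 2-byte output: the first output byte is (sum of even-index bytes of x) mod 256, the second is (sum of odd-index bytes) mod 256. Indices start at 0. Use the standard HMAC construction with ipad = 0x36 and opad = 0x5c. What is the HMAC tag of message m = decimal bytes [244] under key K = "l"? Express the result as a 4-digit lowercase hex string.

1024

Key "l" = 6c is 1 byte ≤ B = 4; zero-pad to 4 bytes: K' = 6c 00 00 00.
K' ⊕ ipad = 5a 36 36 36.  K' ⊕ opad = 30 5c 5c 5c.
Inner input = (K'⊕ipad) ∥ m = 5a 36 36 36 ∥ f4.
Inner hash: even-index sum = 388 mod 256 = 132; odd-index sum = 108 mod 256 = 108 → 84 6c.
Outer input = (K'⊕opad) ∥ inner = 30 5c 5c 5c ∥ 84 6c.
Outer hash (tag): even-index sum = 272 mod 256 = 16; odd-index sum = 292 mod 256 = 36 → 10 24.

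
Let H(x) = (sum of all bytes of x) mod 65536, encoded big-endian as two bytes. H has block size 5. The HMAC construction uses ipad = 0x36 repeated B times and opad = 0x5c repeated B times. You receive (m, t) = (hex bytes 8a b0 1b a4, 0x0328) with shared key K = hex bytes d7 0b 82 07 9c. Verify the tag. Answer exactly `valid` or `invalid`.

invalid

Key hex bytes d7 0b 82 07 9c is exactly B = 5 bytes: K' = d7 0b 82 07 9c.
K' ⊕ ipad = e1 3d b4 31 aa; K' ⊕ opad = 8b 57 de 5b c0.
Inner hash: sum = 225+61+180+49+170+138+176+27+164 = 1190 → 04 a6.
Outer hash (recomputed tag): sum = 139+87+222+91+192+4+166 = 901 → 03 85.
Recomputed tag = 0385; claimed = 0328 → mismatch.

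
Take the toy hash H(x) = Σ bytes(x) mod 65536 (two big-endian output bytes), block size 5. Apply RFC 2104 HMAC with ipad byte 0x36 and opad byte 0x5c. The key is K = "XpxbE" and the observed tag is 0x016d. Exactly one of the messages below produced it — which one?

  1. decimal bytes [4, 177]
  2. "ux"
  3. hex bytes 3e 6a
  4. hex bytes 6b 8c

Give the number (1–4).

Key "XpxbE" = 58 70 78 62 45 is exactly B = 5 bytes: K' = 58 70 78 62 45.
K' ⊕ ipad = 6e 46 4e 54 73; K' ⊕ opad = 04 2c 24 3e 19.
m1: inner = H(6e 46 4e 54 73 04 b1) = 02 7e; tag = H(04 2c 24 3e 19 02 7e) = 012b
m2: inner = H(6e 46 4e 54 73 75 78) = 02 b6; tag = H(04 2c 24 3e 19 02 b6) = 0163
m3: inner = H(6e 46 4e 54 73 3e 6a) = 02 71; tag = H(04 2c 24 3e 19 02 71) = 011e
m4: inner = H(6e 46 4e 54 73 6b 8c) = 02 c0; tag = H(04 2c 24 3e 19 02 c0) = 016d ← matches

4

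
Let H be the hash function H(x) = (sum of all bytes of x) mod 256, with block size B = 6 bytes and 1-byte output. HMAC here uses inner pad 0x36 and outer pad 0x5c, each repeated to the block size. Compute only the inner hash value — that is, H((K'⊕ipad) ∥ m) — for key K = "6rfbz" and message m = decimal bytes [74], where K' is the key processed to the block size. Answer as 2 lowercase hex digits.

Key "6rfbz" = 36 72 66 62 7a is 5 bytes ≤ B = 6; zero-pad to 6 bytes: K' = 36 72 66 62 7a 00.
K' ⊕ ipad = 00 44 50 54 4c 36.
Inner input = 00 44 50 54 4c 36 ∥ 4a.
Inner hash: sum = 0+68+80+84+76+54+74 = 436; mod 256 = 180 → b4.

b4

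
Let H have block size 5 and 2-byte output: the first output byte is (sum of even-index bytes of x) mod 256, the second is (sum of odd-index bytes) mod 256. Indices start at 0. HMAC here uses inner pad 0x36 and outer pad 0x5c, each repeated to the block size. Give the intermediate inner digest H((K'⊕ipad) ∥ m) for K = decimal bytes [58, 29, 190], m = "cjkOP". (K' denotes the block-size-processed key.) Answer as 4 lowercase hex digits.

Key decimal bytes [58, 29, 190] = 3a 1d be is 3 bytes ≤ B = 5; zero-pad to 5 bytes: K' = 3a 1d be 00 00.
K' ⊕ ipad = 0c 2b 88 36 36.
Inner input = 0c 2b 88 36 36 ∥ 63 6a 6b 4f 50.
Inner hash: even-index sum = 387 mod 256 = 131; odd-index sum = 383 mod 256 = 127 → 83 7f.

837f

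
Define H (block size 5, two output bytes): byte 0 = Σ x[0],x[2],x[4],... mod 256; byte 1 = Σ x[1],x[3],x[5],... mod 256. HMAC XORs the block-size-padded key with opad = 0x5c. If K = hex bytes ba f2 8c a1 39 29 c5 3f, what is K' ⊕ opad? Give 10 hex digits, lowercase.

Key hex bytes ba f2 8c a1 39 29 c5 3f is 8 bytes > B = 5, so hash it first: H(key) = 44 fb, then zero-pad to 5 bytes: K' = 44 fb 00 00 00.
XOR each byte with 0x5c: 44⊕5c=18, fb⊕5c=a7, 00⊕5c=5c, 00⊕5c=5c, 00⊕5c=5c.

18a75c5c5c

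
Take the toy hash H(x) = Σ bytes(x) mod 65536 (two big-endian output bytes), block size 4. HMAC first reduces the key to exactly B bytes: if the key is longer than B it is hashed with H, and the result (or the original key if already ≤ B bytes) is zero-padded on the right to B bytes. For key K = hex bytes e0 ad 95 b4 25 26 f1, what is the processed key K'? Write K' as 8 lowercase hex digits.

04120000

|K| = 7 > B = 4, so first hash the key.
H(K): sum = 224+173+149+180+37+38+241 = 1042 → 04 12.
Zero-pad H(K) = 04 12 to 4 bytes: K' = 04 12 00 00.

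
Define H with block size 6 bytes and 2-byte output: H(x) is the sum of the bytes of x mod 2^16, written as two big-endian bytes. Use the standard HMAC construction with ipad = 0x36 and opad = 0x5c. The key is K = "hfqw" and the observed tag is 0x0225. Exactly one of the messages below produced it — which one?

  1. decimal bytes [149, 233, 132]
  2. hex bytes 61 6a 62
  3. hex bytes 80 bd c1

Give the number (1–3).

Key "hfqw" = 68 66 71 77 is 4 bytes ≤ B = 6; zero-pad to 6 bytes: K' = 68 66 71 77 00 00.
K' ⊕ ipad = 5e 50 47 41 36 36; K' ⊕ opad = 34 3a 2d 2b 5c 5c.
m1: inner = H(5e 50 47 41 36 36 95 e9 84) = 03 a4; tag = H(34 3a 2d 2b 5c 5c 03 a4) = 0225 ← matches
m2: inner = H(5e 50 47 41 36 36 61 6a 62) = 02 cf; tag = H(34 3a 2d 2b 5c 5c 02 cf) = 024f
m3: inner = H(5e 50 47 41 36 36 80 bd c1) = 03 a0; tag = H(34 3a 2d 2b 5c 5c 03 a0) = 0221

1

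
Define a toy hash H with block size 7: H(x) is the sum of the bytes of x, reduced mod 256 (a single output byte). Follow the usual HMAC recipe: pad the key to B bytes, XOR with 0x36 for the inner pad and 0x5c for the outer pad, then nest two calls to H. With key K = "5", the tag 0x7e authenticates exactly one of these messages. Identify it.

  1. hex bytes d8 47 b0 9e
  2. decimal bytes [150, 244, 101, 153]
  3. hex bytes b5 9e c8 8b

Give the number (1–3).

3

Key "5" = 35 is 1 byte ≤ B = 7; zero-pad to 7 bytes: K' = 35 00 00 00 00 00 00.
K' ⊕ ipad = 03 36 36 36 36 36 36; K' ⊕ opad = 69 5c 5c 5c 5c 5c 5c.
m1: inner = H(03 36 36 36 36 36 36 d8 47 b0 9e) = b4; tag = H(69 5c 5c 5c 5c 5c 5c b4) = 45
m2: inner = H(03 36 36 36 36 36 36 96 f4 65 99) = cf; tag = H(69 5c 5c 5c 5c 5c 5c cf) = 60
m3: inner = H(03 36 36 36 36 36 36 b5 9e c8 8b) = ed; tag = H(69 5c 5c 5c 5c 5c 5c ed) = 7e ← matches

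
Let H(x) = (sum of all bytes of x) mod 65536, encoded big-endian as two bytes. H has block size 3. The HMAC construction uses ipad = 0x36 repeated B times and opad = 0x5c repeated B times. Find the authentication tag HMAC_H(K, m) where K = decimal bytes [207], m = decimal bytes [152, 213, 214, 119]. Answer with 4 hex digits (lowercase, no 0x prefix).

Key decimal bytes [207] = cf is 1 byte ≤ B = 3; zero-pad to 3 bytes: K' = cf 00 00.
K' ⊕ ipad = f9 36 36.  K' ⊕ opad = 93 5c 5c.
Inner input = (K'⊕ipad) ∥ m = f9 36 36 ∥ 98 d5 d6 77.
Inner hash: sum = 249+54+54+152+213+214+119 = 1055 → 04 1f.
Outer input = (K'⊕opad) ∥ inner = 93 5c 5c ∥ 04 1f.
Outer hash (tag): sum = 147+92+92+4+31 = 366 → 01 6e.

016e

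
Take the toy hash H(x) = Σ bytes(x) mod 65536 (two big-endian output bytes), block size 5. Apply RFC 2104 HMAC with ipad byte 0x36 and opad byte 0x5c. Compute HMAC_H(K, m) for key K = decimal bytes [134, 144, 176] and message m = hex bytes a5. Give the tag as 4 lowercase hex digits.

Key decimal bytes [134, 144, 176] = 86 90 b0 is 3 bytes ≤ B = 5; zero-pad to 5 bytes: K' = 86 90 b0 00 00.
K' ⊕ ipad = b0 a6 86 36 36.  K' ⊕ opad = da cc ec 5c 5c.
Inner input = (K'⊕ipad) ∥ m = b0 a6 86 36 36 ∥ a5.
Inner hash: sum = 176+166+134+54+54+165 = 749 → 02 ed.
Outer input = (K'⊕opad) ∥ inner = da cc ec 5c 5c ∥ 02 ed.
Outer hash (tag): sum = 218+204+236+92+92+2+237 = 1081 → 04 39.

0439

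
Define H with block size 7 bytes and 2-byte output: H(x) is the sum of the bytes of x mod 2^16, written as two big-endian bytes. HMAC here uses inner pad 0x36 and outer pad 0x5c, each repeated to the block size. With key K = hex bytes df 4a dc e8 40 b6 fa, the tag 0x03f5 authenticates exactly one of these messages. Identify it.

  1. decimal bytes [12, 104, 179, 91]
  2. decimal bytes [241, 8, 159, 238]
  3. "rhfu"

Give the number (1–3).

Key hex bytes df 4a dc e8 40 b6 fa is exactly B = 7 bytes: K' = df 4a dc e8 40 b6 fa.
K' ⊕ ipad = e9 7c ea de 76 80 cc; K' ⊕ opad = 83 16 80 b4 1c ea a6.
m1: inner = H(e9 7c ea de 76 80 cc 0c 68 b3 5b) = 06 71; tag = H(83 16 80 b4 1c ea a6 06 71) = 03f0
m2: inner = H(e9 7c ea de 76 80 cc f1 08 9f ee) = 07 75; tag = H(83 16 80 b4 1c ea a6 07 75) = 03f5 ← matches
m3: inner = H(e9 7c ea de 76 80 cc 72 68 66 75) = 06 a4; tag = H(83 16 80 b4 1c ea a6 06 a4) = 0423

2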